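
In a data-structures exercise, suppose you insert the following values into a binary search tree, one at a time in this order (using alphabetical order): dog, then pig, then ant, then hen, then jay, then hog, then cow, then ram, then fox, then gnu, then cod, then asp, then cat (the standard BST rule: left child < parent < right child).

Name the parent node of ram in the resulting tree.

Insert dog: tree is empty, so dog becomes the root.
Insert pig: pig > dog → go right. Place as right child of dog.
Insert ant: ant < dog → go left. Place as left child of dog.
Insert hen: hen > dog → go right; hen < pig → go left. Place as left child of pig.
Insert jay: jay > dog → go right; jay < pig → go left; jay > hen → go right. Place as right child of hen.
Insert hog: hog > dog → go right; hog < pig → go left; hog > hen → go right; hog < jay → go left. Place as left child of jay.
Insert cow: cow < dog → go left; cow > ant → go right. Place as right child of ant.
Insert ram: ram > dog → go right; ram > pig → go right. Place as right child of pig.
Insert fox: fox > dog → go right; fox < pig → go left; fox < hen → go left. Place as left child of hen.
Insert gnu: gnu > dog → go right; gnu < pig → go left; gnu < hen → go left; gnu > fox → go right. Place as right child of fox.
Insert cod: cod < dog → go left; cod > ant → go right; cod < cow → go left. Place as left child of cow.
Insert asp: asp < dog → go left; asp > ant → go right; asp < cow → go left; asp < cod → go left. Place as left child of cod.
Insert cat: cat < dog → go left; cat > ant → go right; cat < cow → go left; cat < cod → go left; cat > asp → go right. Place as right child of asp.

pig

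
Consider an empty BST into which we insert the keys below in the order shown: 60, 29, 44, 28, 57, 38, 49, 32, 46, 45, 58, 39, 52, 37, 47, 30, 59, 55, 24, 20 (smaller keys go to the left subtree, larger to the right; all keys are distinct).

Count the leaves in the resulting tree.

8

Resulting structure (node: left, right):
  60: L=29, R=–
  29: L=28, R=44
  44: L=38, R=57
  28: L=24, R=–
  57: L=49, R=58
  38: L=32, R=39
  49: L=46, R=52
  32: L=30, R=37
  46: L=45, R=47
  45: L=–, R=–
  58: L=–, R=59
  39: L=–, R=–
  52: L=–, R=55
  37: L=–, R=–
  47: L=–, R=–
  30: L=–, R=–
  59: L=–, R=–
  55: L=–, R=–
  24: L=20, R=–
  20: L=–, R=–

Leaves: 20, 30, 37, 39, 45, 47, 55, 59 — 8 in total.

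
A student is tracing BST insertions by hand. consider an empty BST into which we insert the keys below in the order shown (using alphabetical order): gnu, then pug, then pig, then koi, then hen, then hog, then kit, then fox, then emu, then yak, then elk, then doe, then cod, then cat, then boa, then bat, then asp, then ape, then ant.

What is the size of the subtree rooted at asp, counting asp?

3

Resulting structure (node: left, right):
  gnu: L=fox, R=pug
  pug: L=pig, R=yak
  pig: L=koi, R=–
  koi: L=hen, R=–
  hen: L=–, R=hog
  hog: L=–, R=kit
  kit: L=–, R=–
  fox: L=emu, R=–
  emu: L=elk, R=–
  yak: L=–, R=–
  elk: L=doe, R=–
  doe: L=cod, R=–
  cod: L=cat, R=–
  cat: L=boa, R=–
  boa: L=bat, R=–
  bat: L=asp, R=–
  asp: L=ape, R=–
  ape: L=ant, R=–
  ant: L=–, R=–

Subtree rooted at asp contains: asp, ape, ant — 3 nodes.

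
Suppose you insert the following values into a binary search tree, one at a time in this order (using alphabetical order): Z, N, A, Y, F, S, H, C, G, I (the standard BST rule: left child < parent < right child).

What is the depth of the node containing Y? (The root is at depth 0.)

2

Insert Z: tree is empty, so Z becomes the root.
Insert N: N < Z → go left. Place as left child of Z.
Insert A: A < Z → go left; A < N → go left. Place as left child of N.
Insert Y: Y < Z → go left; Y > N → go right. Place as right child of N.
Insert F: F < Z → go left; F < N → go left; F > A → go right. Place as right child of A.
Insert S: S < Z → go left; S > N → go right; S < Y → go left. Place as left child of Y.
Insert H: H < Z → go left; H < N → go left; H > A → go right; H > F → go right. Place as right child of F.
Insert C: C < Z → go left; C < N → go left; C > A → go right; C < F → go left. Place as left child of F.
Insert G: G < Z → go left; G < N → go left; G > A → go right; G > F → go right; G < H → go left. Place as left child of H.
Insert I: I < Z → go left; I < N → go left; I > A → go right; I > F → go right; I > H → go right. Place as right child of H.

Path to Y: Z → N → Y, which is 2 edges.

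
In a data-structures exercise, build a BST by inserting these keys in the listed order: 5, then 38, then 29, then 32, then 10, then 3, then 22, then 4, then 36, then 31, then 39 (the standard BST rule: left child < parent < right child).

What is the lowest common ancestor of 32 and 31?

32

Insert 5: tree is empty, so 5 becomes the root.
Insert 38: 38 > 5 → go right. Place as right child of 5.
Insert 29: 29 > 5 → go right; 29 < 38 → go left. Place as left child of 38.
Insert 32: 32 > 5 → go right; 32 < 38 → go left; 32 > 29 → go right. Place as right child of 29.
Insert 10: 10 > 5 → go right; 10 < 38 → go left; 10 < 29 → go left. Place as left child of 29.
Insert 3: 3 < 5 → go left. Place as left child of 5.
Insert 22: 22 > 5 → go right; 22 < 38 → go left; 22 < 29 → go left; 22 > 10 → go right. Place as right child of 10.
Insert 4: 4 < 5 → go left; 4 > 3 → go right. Place as right child of 3.
Insert 36: 36 > 5 → go right; 36 < 38 → go left; 36 > 29 → go right; 36 > 32 → go right. Place as right child of 32.
Insert 31: 31 > 5 → go right; 31 < 38 → go left; 31 > 29 → go right; 31 < 32 → go left. Place as left child of 32.
Insert 39: 39 > 5 → go right; 39 > 38 → go right. Place as right child of 38.

Path to 32: 5 → 38 → 29 → 32
Path to 31: 5 → 38 → 29 → 32 → 31
32 lies on both paths and is an ancestor of the other node.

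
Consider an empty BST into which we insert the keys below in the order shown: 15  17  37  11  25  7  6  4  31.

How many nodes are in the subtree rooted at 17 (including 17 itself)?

Insert 15: tree is empty, so 15 becomes the root.
Insert 17: 17 > 15 → go right. Place as right child of 15.
Insert 37: 37 > 15 → go right; 37 > 17 → go right. Place as right child of 17.
Insert 11: 11 < 15 → go left. Place as left child of 15.
Insert 25: 25 > 15 → go right; 25 > 17 → go right; 25 < 37 → go left. Place as left child of 37.
Insert 7: 7 < 15 → go left; 7 < 11 → go left. Place as left child of 11.
Insert 6: 6 < 15 → go left; 6 < 11 → go left; 6 < 7 → go left. Place as left child of 7.
Insert 4: 4 < 15 → go left; 4 < 11 → go left; 4 < 7 → go left; 4 < 6 → go left. Place as left child of 6.
Insert 31: 31 > 15 → go right; 31 > 17 → go right; 31 < 37 → go left; 31 > 25 → go right. Place as right child of 25.

Subtree rooted at 17 contains: 17, 37, 25, 31 — 4 nodes.

4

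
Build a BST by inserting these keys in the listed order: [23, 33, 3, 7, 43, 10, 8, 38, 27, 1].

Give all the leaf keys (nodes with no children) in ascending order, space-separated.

1 8 27 38

Insert 23: tree is empty, so 23 becomes the root.
Insert 33: 33 > 23 → go right. Place as right child of 23.
Insert 3: 3 < 23 → go left. Place as left child of 23.
Insert 7: 7 < 23 → go left; 7 > 3 → go right. Place as right child of 3.
Insert 43: 43 > 23 → go right; 43 > 33 → go right. Place as right child of 33.
Insert 10: 10 < 23 → go left; 10 > 3 → go right; 10 > 7 → go right. Place as right child of 7.
Insert 8: 8 < 23 → go left; 8 > 3 → go right; 8 > 7 → go right; 8 < 10 → go left. Place as left child of 10.
Insert 38: 38 > 23 → go right; 38 > 33 → go right; 38 < 43 → go left. Place as left child of 43.
Insert 27: 27 > 23 → go right; 27 < 33 → go left. Place as left child of 33.
Insert 1: 1 < 23 → go left; 1 < 3 → go left. Place as left child of 3.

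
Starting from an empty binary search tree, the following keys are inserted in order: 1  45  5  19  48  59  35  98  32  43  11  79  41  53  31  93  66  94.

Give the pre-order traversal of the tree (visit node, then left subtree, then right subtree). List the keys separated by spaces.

Insert 1: tree is empty, so 1 becomes the root.
Insert 45: 45 > 1 → go right. Place as right child of 1.
Insert 5: 5 > 1 → go right; 5 < 45 → go left. Place as left child of 45.
Insert 19: 19 > 1 → go right; 19 < 45 → go left; 19 > 5 → go right. Place as right child of 5.
Insert 48: 48 > 1 → go right; 48 > 45 → go right. Place as right child of 45.
Insert 59: 59 > 1 → go right; 59 > 45 → go right; 59 > 48 → go right. Place as right child of 48.
Insert 35: 35 > 1 → go right; 35 < 45 → go left; 35 > 5 → go right; 35 > 19 → go right. Place as right child of 19.
Insert 98: 98 > 1 → go right; 98 > 45 → go right; 98 > 48 → go right; 98 > 59 → go right. Place as right child of 59.
Insert 32: 32 > 1 → go right; 32 < 45 → go left; 32 > 5 → go right; 32 > 19 → go right; 32 < 35 → go left. Place as left child of 35.
Insert 43: 43 > 1 → go right; 43 < 45 → go left; 43 > 5 → go right; 43 > 19 → go right; 43 > 35 → go right. Place as right child of 35.
Insert 11: 11 > 1 → go right; 11 < 45 → go left; 11 > 5 → go right; 11 < 19 → go left. Place as left child of 19.
Insert 79: 79 > 1 → go right; 79 > 45 → go right; 79 > 48 → go right; 79 > 59 → go right; 79 < 98 → go left. Place as left child of 98.
Insert 41: 41 > 1 → go right; 41 < 45 → go left; 41 > 5 → go right; 41 > 19 → go right; 41 > 35 → go right; 41 < 43 → go left. Place as left child of 43.
Insert 53: 53 > 1 → go right; 53 > 45 → go right; 53 > 48 → go right; 53 < 59 → go left. Place as left child of 59.
Insert 31: 31 > 1 → go right; 31 < 45 → go left; 31 > 5 → go right; 31 > 19 → go right; 31 < 35 → go left; 31 < 32 → go left. Place as left child of 32.
Insert 93: 93 > 1 → go right; 93 > 45 → go right; 93 > 48 → go right; 93 > 59 → go right; 93 < 98 → go left; 93 > 79 → go right. Place as right child of 79.
Insert 66: 66 > 1 → go right; 66 > 45 → go right; 66 > 48 → go right; 66 > 59 → go right; 66 < 98 → go left; 66 < 79 → go left. Place as left child of 79.
Insert 94: 94 > 1 → go right; 94 > 45 → go right; 94 > 48 → go right; 94 > 59 → go right; 94 < 98 → go left; 94 > 79 → go right; 94 > 93 → go right. Place as right child of 93.

1 45 5 19 11 35 32 31 43 41 48 59 53 98 79 66 93 94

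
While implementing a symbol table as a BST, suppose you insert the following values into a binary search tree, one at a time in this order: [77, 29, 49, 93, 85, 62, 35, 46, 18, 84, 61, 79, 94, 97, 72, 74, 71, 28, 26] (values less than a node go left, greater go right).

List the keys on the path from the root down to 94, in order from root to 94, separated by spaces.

Insert 77: tree is empty, so 77 becomes the root.
Insert 29: 29 < 77 → go left. Place as left child of 77.
Insert 49: 49 < 77 → go left; 49 > 29 → go right. Place as right child of 29.
Insert 93: 93 > 77 → go right. Place as right child of 77.
Insert 85: 85 > 77 → go right; 85 < 93 → go left. Place as left child of 93.
Insert 62: 62 < 77 → go left; 62 > 29 → go right; 62 > 49 → go right. Place as right child of 49.
Insert 35: 35 < 77 → go left; 35 > 29 → go right; 35 < 49 → go left. Place as left child of 49.
Insert 46: 46 < 77 → go left; 46 > 29 → go right; 46 < 49 → go left; 46 > 35 → go right. Place as right child of 35.
Insert 18: 18 < 77 → go left; 18 < 29 → go left. Place as left child of 29.
Insert 84: 84 > 77 → go right; 84 < 93 → go left; 84 < 85 → go left. Place as left child of 85.
Insert 61: 61 < 77 → go left; 61 > 29 → go right; 61 > 49 → go right; 61 < 62 → go left. Place as left child of 62.
Insert 79: 79 > 77 → go right; 79 < 93 → go left; 79 < 85 → go left; 79 < 84 → go left. Place as left child of 84.
Insert 94: 94 > 77 → go right; 94 > 93 → go right. Place as right child of 93.
Insert 97: 97 > 77 → go right; 97 > 93 → go right; 97 > 94 → go right. Place as right child of 94.
Insert 72: 72 < 77 → go left; 72 > 29 → go right; 72 > 49 → go right; 72 > 62 → go right. Place as right child of 62.
Insert 74: 74 < 77 → go left; 74 > 29 → go right; 74 > 49 → go right; 74 > 62 → go right; 74 > 72 → go right. Place as right child of 72.
Insert 71: 71 < 77 → go left; 71 > 29 → go right; 71 > 49 → go right; 71 > 62 → go right; 71 < 72 → go left. Place as left child of 72.
Insert 28: 28 < 77 → go left; 28 < 29 → go left; 28 > 18 → go right. Place as right child of 18.
Insert 26: 26 < 77 → go left; 26 < 29 → go left; 26 > 18 → go right; 26 < 28 → go left. Place as left child of 28.

77 93 94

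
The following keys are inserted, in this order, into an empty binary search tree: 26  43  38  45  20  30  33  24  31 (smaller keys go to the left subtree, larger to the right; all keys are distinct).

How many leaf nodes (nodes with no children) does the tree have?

3

26: root
43: right child of 26 (depth 1)
38: left child of 43 (depth 2)
45: right child of 43 (depth 2)
20: left child of 26 (depth 1)
30: left child of 38 (depth 3)
33: right child of 30 (depth 4)
24: right child of 20 (depth 2)
31: left child of 33 (depth 5)

Leaves: 24, 31, 45 — 3 in total.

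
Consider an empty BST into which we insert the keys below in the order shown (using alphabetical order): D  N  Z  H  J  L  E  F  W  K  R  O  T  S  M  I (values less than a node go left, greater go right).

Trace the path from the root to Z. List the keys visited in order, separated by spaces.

Resulting structure (node: left, right):
  D: L=–, R=N
  N: L=H, R=Z
  Z: L=W, R=–
  H: L=E, R=J
  J: L=I, R=L
  L: L=K, R=M
  E: L=–, R=F
  F: L=–, R=–
  W: L=R, R=–
  K: L=–, R=–
  R: L=O, R=T
  O: L=–, R=–
  T: L=S, R=–
  S: L=–, R=–
  M: L=–, R=–
  I: L=–, R=–

D N Z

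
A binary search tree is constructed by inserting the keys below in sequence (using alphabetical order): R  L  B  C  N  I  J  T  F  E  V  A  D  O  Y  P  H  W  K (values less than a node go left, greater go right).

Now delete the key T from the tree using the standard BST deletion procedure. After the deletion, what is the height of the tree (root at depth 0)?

R: root
L: left child of R (depth 1)
B: left child of L (depth 2)
C: right child of B (depth 3)
N: right child of L (depth 2)
I: right child of C (depth 4)
J: right child of I (depth 5)
T: right child of R (depth 1)
F: left child of I (depth 5)
E: left child of F (depth 6)
V: right child of T (depth 2)
A: left child of B (depth 3)
D: left child of E (depth 7)
O: right child of N (depth 3)
Y: right child of V (depth 3)
P: right child of O (depth 4)
H: right child of F (depth 6)
W: left child of Y (depth 4)
K: right child of J (depth 6)

Delete T (at most one child — splice it out).
After deletion, deepest node is D at depth 7.

7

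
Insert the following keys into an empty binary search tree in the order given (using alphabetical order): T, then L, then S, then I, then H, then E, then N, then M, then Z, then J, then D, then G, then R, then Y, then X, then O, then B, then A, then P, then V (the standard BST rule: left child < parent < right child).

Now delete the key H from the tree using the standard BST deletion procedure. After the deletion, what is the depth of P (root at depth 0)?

6

Resulting structure (node: left, right):
  T: L=L, R=Z
  L: L=I, R=S
  S: L=N, R=–
  I: L=H, R=J
  H: L=E, R=–
  E: L=D, R=G
  N: L=M, R=R
  M: L=–, R=–
  Z: L=Y, R=–
  J: L=–, R=–
  D: L=B, R=–
  G: L=–, R=–
  R: L=O, R=–
  Y: L=X, R=–
  X: L=V, R=–
  O: L=–, R=P
  B: L=A, R=–
  A: L=–, R=–
  P: L=–, R=–
  V: L=–, R=–

Delete H (at most one child — splice it out).
After deletion, path to P: T → L → S → N → R → O → P.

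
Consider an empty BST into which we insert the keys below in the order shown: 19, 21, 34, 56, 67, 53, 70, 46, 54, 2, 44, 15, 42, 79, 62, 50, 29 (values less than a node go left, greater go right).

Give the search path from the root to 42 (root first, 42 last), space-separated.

19: root
21: right child of 19 (depth 1)
34: right child of 21 (depth 2)
56: right child of 34 (depth 3)
67: right child of 56 (depth 4)
53: left child of 56 (depth 4)
70: right child of 67 (depth 5)
46: left child of 53 (depth 5)
54: right child of 53 (depth 5)
2: left child of 19 (depth 1)
44: left child of 46 (depth 6)
15: right child of 2 (depth 2)
42: left child of 44 (depth 7)
79: right child of 70 (depth 6)
62: left child of 67 (depth 5)
50: right child of 46 (depth 6)
29: left child of 34 (depth 3)

19 21 34 56 53 46 44 42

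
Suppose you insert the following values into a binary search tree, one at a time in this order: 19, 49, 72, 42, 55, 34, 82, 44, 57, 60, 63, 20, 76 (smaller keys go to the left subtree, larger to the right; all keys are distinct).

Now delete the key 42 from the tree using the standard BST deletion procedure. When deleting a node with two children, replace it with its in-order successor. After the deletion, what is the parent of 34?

Resulting structure (node: left, right):
  19: L=–, R=49
  49: L=42, R=72
  72: L=55, R=82
  42: L=34, R=44
  55: L=–, R=57
  34: L=20, R=–
  82: L=76, R=–
  44: L=–, R=–
  57: L=–, R=60
  60: L=–, R=63
  63: L=–, R=–
  20: L=–, R=–
  76: L=–, R=–

Delete 42 (two children — replace with in-order successor).
After deletion, 34's parent is 44.

44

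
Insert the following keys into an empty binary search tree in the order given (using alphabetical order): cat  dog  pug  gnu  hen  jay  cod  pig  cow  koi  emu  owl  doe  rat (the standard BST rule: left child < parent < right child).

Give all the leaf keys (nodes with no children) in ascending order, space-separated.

doe emu owl rat

Resulting structure (node: left, right):
  cat: L=–, R=dog
  dog: L=cod, R=pug
  pug: L=gnu, R=rat
  gnu: L=emu, R=hen
  hen: L=–, R=jay
  jay: L=–, R=pig
  cod: L=–, R=cow
  pig: L=koi, R=–
  cow: L=–, R=doe
  koi: L=–, R=owl
  emu: L=–, R=–
  owl: L=–, R=–
  doe: L=–, R=–
  rat: L=–, R=–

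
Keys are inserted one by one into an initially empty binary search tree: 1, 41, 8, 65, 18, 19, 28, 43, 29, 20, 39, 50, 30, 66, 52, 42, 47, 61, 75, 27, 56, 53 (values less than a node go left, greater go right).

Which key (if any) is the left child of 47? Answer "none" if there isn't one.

none

Insert 1: tree is empty, so 1 becomes the root.
Insert 41: 41 > 1 → go right. Place as right child of 1.
Insert 8: 8 > 1 → go right; 8 < 41 → go left. Place as left child of 41.
Insert 65: 65 > 1 → go right; 65 > 41 → go right. Place as right child of 41.
Insert 18: 18 > 1 → go right; 18 < 41 → go left; 18 > 8 → go right. Place as right child of 8.
Insert 19: 19 > 1 → go right; 19 < 41 → go left; 19 > 8 → go right; 19 > 18 → go right. Place as right child of 18.
Insert 28: 28 > 1 → go right; 28 < 41 → go left; 28 > 8 → go right; 28 > 18 → go right; 28 > 19 → go right. Place as right child of 19.
Insert 43: 43 > 1 → go right; 43 > 41 → go right; 43 < 65 → go left. Place as left child of 65.
Insert 29: 29 > 1 → go right; 29 < 41 → go left; 29 > 8 → go right; 29 > 18 → go right; 29 > 19 → go right; 29 > 28 → go right. Place as right child of 28.
Insert 20: 20 > 1 → go right; 20 < 41 → go left; 20 > 8 → go right; 20 > 18 → go right; 20 > 19 → go right; 20 < 28 → go left. Place as left child of 28.
Insert 39: 39 > 1 → go right; 39 < 41 → go left; 39 > 8 → go right; 39 > 18 → go right; 39 > 19 → go right; 39 > 28 → go right; 39 > 29 → go right. Place as right child of 29.
Insert 50: 50 > 1 → go right; 50 > 41 → go right; 50 < 65 → go left; 50 > 43 → go right. Place as right child of 43.
Insert 30: 30 > 1 → go right; 30 < 41 → go left; 30 > 8 → go right; 30 > 18 → go right; 30 > 19 → go right; 30 > 28 → go right; 30 > 29 → go right; 30 < 39 → go left. Place as left child of 39.
Insert 66: 66 > 1 → go right; 66 > 41 → go right; 66 > 65 → go right. Place as right child of 65.
Insert 52: 52 > 1 → go right; 52 > 41 → go right; 52 < 65 → go left; 52 > 43 → go right; 52 > 50 → go right. Place as right child of 50.
Insert 42: 42 > 1 → go right; 42 > 41 → go right; 42 < 65 → go left; 42 < 43 → go left. Place as left child of 43.
Insert 47: 47 > 1 → go right; 47 > 41 → go right; 47 < 65 → go left; 47 > 43 → go right; 47 < 50 → go left. Place as left child of 50.
Insert 61: 61 > 1 → go right; 61 > 41 → go right; 61 < 65 → go left; 61 > 43 → go right; 61 > 50 → go right; 61 > 52 → go right. Place as right child of 52.
Insert 75: 75 > 1 → go right; 75 > 41 → go right; 75 > 65 → go right; 75 > 66 → go right. Place as right child of 66.
Insert 27: 27 > 1 → go right; 27 < 41 → go left; 27 > 8 → go right; 27 > 18 → go right; 27 > 19 → go right; 27 < 28 → go left; 27 > 20 → go right. Place as right child of 20.
Insert 56: 56 > 1 → go right; 56 > 41 → go right; 56 < 65 → go left; 56 > 43 → go right; 56 > 50 → go right; 56 > 52 → go right; 56 < 61 → go left. Place as left child of 61.
Insert 53: 53 > 1 → go right; 53 > 41 → go right; 53 < 65 → go left; 53 > 43 → go right; 53 > 50 → go right; 53 > 52 → go right; 53 < 61 → go left; 53 < 56 → go left. Place as left child of 56.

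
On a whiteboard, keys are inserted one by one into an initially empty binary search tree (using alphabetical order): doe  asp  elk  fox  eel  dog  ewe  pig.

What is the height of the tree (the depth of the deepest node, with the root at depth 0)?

3

Resulting structure (node: left, right):
  doe: L=asp, R=elk
  asp: L=–, R=–
  elk: L=eel, R=fox
  fox: L=ewe, R=pig
  eel: L=dog, R=–
  dog: L=–, R=–
  ewe: L=–, R=–
  pig: L=–, R=–

The deepest node is dog at depth 3.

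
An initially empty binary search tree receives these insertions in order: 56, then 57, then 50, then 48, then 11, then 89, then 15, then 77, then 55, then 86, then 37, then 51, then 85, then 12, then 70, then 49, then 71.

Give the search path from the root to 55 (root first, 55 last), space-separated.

56: root
57: right child of 56 (depth 1)
50: left child of 56 (depth 1)
48: left child of 50 (depth 2)
11: left child of 48 (depth 3)
89: right child of 57 (depth 2)
15: right child of 11 (depth 4)
77: left child of 89 (depth 3)
55: right child of 50 (depth 2)
86: right child of 77 (depth 4)
37: right child of 15 (depth 5)
51: left child of 55 (depth 3)
85: left child of 86 (depth 5)
12: left child of 15 (depth 5)
70: left child of 77 (depth 4)
49: right child of 48 (depth 3)
71: right child of 70 (depth 5)

56 50 55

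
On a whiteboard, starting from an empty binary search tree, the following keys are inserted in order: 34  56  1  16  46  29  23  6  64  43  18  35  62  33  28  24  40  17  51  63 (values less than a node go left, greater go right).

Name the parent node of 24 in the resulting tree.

34: root
56: right child of 34 (depth 1)
1: left child of 34 (depth 1)
16: right child of 1 (depth 2)
46: left child of 56 (depth 2)
29: right child of 16 (depth 3)
23: left child of 29 (depth 4)
6: left child of 16 (depth 3)
64: right child of 56 (depth 2)
43: left child of 46 (depth 3)
18: left child of 23 (depth 5)
35: left child of 43 (depth 4)
62: left child of 64 (depth 3)
33: right child of 29 (depth 4)
28: right child of 23 (depth 5)
24: left child of 28 (depth 6)
40: right child of 35 (depth 5)
17: left child of 18 (depth 6)
51: right child of 46 (depth 3)
63: right child of 62 (depth 4)

28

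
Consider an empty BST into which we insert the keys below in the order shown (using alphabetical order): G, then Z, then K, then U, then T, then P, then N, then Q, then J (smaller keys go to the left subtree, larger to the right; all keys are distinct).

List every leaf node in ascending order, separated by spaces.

J N Q

Insert G: tree is empty, so G becomes the root.
Insert Z: Z > G → go right. Place as right child of G.
Insert K: K > G → go right; K < Z → go left. Place as left child of Z.
Insert U: U > G → go right; U < Z → go left; U > K → go right. Place as right child of K.
Insert T: T > G → go right; T < Z → go left; T > K → go right; T < U → go left. Place as left child of U.
Insert P: P > G → go right; P < Z → go left; P > K → go right; P < U → go left; P < T → go left. Place as left child of T.
Insert N: N > G → go right; N < Z → go left; N > K → go right; N < U → go left; N < T → go left; N < P → go left. Place as left child of P.
Insert Q: Q > G → go right; Q < Z → go left; Q > K → go right; Q < U → go left; Q < T → go left; Q > P → go right. Place as right child of P.
Insert J: J > G → go right; J < Z → go left; J < K → go left. Place as left child of K.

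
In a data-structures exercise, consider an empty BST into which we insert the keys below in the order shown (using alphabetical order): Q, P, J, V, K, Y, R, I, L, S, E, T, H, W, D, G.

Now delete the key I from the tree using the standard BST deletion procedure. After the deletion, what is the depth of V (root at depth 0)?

1

Insert Q: tree is empty, so Q becomes the root.
Insert P: P < Q → go left. Place as left child of Q.
Insert J: J < Q → go left; J < P → go left. Place as left child of P.
Insert V: V > Q → go right. Place as right child of Q.
Insert K: K < Q → go left; K < P → go left; K > J → go right. Place as right child of J.
Insert Y: Y > Q → go right; Y > V → go right. Place as right child of V.
Insert R: R > Q → go right; R < V → go left. Place as left child of V.
Insert I: I < Q → go left; I < P → go left; I < J → go left. Place as left child of J.
Insert L: L < Q → go left; L < P → go left; L > J → go right; L > K → go right. Place as right child of K.
Insert S: S > Q → go right; S < V → go left; S > R → go right. Place as right child of R.
Insert E: E < Q → go left; E < P → go left; E < J → go left; E < I → go left. Place as left child of I.
Insert T: T > Q → go right; T < V → go left; T > R → go right; T > S → go right. Place as right child of S.
Insert H: H < Q → go left; H < P → go left; H < J → go left; H < I → go left; H > E → go right. Place as right child of E.
Insert W: W > Q → go right; W > V → go right; W < Y → go left. Place as left child of Y.
Insert D: D < Q → go left; D < P → go left; D < J → go left; D < I → go left; D < E → go left. Place as left child of E.
Insert G: G < Q → go left; G < P → go left; G < J → go left; G < I → go left; G > E → go right; G < H → go left. Place as left child of H.

Delete I (at most one child — splice it out).
After deletion, path to V: Q → V.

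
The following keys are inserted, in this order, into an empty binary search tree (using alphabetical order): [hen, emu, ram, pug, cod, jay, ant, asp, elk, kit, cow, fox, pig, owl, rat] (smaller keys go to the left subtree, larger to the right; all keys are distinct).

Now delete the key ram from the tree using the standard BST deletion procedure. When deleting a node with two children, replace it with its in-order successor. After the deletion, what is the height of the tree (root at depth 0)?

hen: root
emu: left child of hen (depth 1)
ram: right child of hen (depth 1)
pug: left child of ram (depth 2)
cod: left child of emu (depth 2)
jay: left child of pug (depth 3)
ant: left child of cod (depth 3)
asp: right child of ant (depth 4)
elk: right child of cod (depth 3)
kit: right child of jay (depth 4)
cow: left child of elk (depth 4)
fox: right child of emu (depth 2)
pig: right child of kit (depth 5)
owl: left child of pig (depth 6)
rat: right child of ram (depth 2)

Delete ram (two children — replace with in-order successor).
After deletion, deepest node is owl at depth 6.

6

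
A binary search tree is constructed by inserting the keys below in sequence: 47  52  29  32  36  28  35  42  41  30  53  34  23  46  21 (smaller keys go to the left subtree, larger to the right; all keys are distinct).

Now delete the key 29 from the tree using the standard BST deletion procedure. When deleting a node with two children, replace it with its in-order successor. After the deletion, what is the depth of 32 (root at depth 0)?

Resulting structure (node: left, right):
  47: L=29, R=52
  52: L=–, R=53
  29: L=28, R=32
  32: L=30, R=36
  36: L=35, R=42
  28: L=23, R=–
  35: L=34, R=–
  42: L=41, R=46
  41: L=–, R=–
  30: L=–, R=–
  53: L=–, R=–
  34: L=–, R=–
  23: L=21, R=–
  46: L=–, R=–
  21: L=–, R=–

Delete 29 (two children — replace with in-order successor).
After deletion, path to 32: 47 → 30 → 32.

2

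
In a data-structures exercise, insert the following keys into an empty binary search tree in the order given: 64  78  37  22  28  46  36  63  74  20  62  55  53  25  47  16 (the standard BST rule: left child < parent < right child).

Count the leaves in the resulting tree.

Insert 64: tree is empty, so 64 becomes the root.
Insert 78: 78 > 64 → go right. Place as right child of 64.
Insert 37: 37 < 64 → go left. Place as left child of 64.
Insert 22: 22 < 64 → go left; 22 < 37 → go left. Place as left child of 37.
Insert 28: 28 < 64 → go left; 28 < 37 → go left; 28 > 22 → go right. Place as right child of 22.
Insert 46: 46 < 64 → go left; 46 > 37 → go right. Place as right child of 37.
Insert 36: 36 < 64 → go left; 36 < 37 → go left; 36 > 22 → go right; 36 > 28 → go right. Place as right child of 28.
Insert 63: 63 < 64 → go left; 63 > 37 → go right; 63 > 46 → go right. Place as right child of 46.
Insert 74: 74 > 64 → go right; 74 < 78 → go left. Place as left child of 78.
Insert 20: 20 < 64 → go left; 20 < 37 → go left; 20 < 22 → go left. Place as left child of 22.
Insert 62: 62 < 64 → go left; 62 > 37 → go right; 62 > 46 → go right; 62 < 63 → go left. Place as left child of 63.
Insert 55: 55 < 64 → go left; 55 > 37 → go right; 55 > 46 → go right; 55 < 63 → go left; 55 < 62 → go left. Place as left child of 62.
Insert 53: 53 < 64 → go left; 53 > 37 → go right; 53 > 46 → go right; 53 < 63 → go left; 53 < 62 → go left; 53 < 55 → go left. Place as left child of 55.
Insert 25: 25 < 64 → go left; 25 < 37 → go left; 25 > 22 → go right; 25 < 28 → go left. Place as left child of 28.
Insert 47: 47 < 64 → go left; 47 > 37 → go right; 47 > 46 → go right; 47 < 63 → go left; 47 < 62 → go left; 47 < 55 → go left; 47 < 53 → go left. Place as left child of 53.
Insert 16: 16 < 64 → go left; 16 < 37 → go left; 16 < 22 → go left; 16 < 20 → go left. Place as left child of 20.

Leaves: 16, 25, 36, 47, 74 — 5 in total.

5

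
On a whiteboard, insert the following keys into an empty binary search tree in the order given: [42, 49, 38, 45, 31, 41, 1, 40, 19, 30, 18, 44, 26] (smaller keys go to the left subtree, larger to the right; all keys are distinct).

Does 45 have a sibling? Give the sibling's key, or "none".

none

42: root
49: right child of 42 (depth 1)
38: left child of 42 (depth 1)
45: left child of 49 (depth 2)
31: left child of 38 (depth 2)
41: right child of 38 (depth 2)
1: left child of 31 (depth 3)
40: left child of 41 (depth 3)
19: right child of 1 (depth 4)
30: right child of 19 (depth 5)
18: left child of 19 (depth 5)
44: left child of 45 (depth 3)
26: left child of 30 (depth 6)

45's parent is 49, which has only one child.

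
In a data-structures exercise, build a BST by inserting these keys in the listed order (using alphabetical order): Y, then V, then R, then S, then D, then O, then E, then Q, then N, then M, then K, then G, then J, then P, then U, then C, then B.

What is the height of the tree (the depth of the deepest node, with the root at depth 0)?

Y: root
V: left child of Y (depth 1)
R: left child of V (depth 2)
S: right child of R (depth 3)
D: left child of R (depth 3)
O: right child of D (depth 4)
E: left child of O (depth 5)
Q: right child of O (depth 5)
N: right child of E (depth 6)
M: left child of N (depth 7)
K: left child of M (depth 8)
G: left child of K (depth 9)
J: right child of G (depth 10)
P: left child of Q (depth 6)
U: right child of S (depth 4)
C: left child of D (depth 4)
B: left child of C (depth 5)

The deepest node is J at depth 10.

10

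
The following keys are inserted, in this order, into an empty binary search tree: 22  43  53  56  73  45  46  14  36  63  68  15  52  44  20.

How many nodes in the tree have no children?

5

22: root
43: right child of 22 (depth 1)
53: right child of 43 (depth 2)
56: right child of 53 (depth 3)
73: right child of 56 (depth 4)
45: left child of 53 (depth 3)
46: right child of 45 (depth 4)
14: left child of 22 (depth 1)
36: left child of 43 (depth 2)
63: left child of 73 (depth 5)
68: right child of 63 (depth 6)
15: right child of 14 (depth 2)
52: right child of 46 (depth 5)
44: left child of 45 (depth 4)
20: right child of 15 (depth 3)

Leaves: 20, 36, 44, 52, 68 — 5 in total.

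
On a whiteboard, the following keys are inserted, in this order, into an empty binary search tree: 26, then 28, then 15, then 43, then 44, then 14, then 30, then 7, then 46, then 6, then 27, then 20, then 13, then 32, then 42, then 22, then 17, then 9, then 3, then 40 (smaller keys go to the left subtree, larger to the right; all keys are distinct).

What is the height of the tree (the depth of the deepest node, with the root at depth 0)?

26: root
28: right child of 26 (depth 1)
15: left child of 26 (depth 1)
43: right child of 28 (depth 2)
44: right child of 43 (depth 3)
14: left child of 15 (depth 2)
30: left child of 43 (depth 3)
7: left child of 14 (depth 3)
46: right child of 44 (depth 4)
6: left child of 7 (depth 4)
27: left child of 28 (depth 2)
20: right child of 15 (depth 2)
13: right child of 7 (depth 4)
32: right child of 30 (depth 4)
42: right child of 32 (depth 5)
22: right child of 20 (depth 3)
17: left child of 20 (depth 3)
9: left child of 13 (depth 5)
3: left child of 6 (depth 5)
40: left child of 42 (depth 6)

The deepest node is 40 at depth 6.

6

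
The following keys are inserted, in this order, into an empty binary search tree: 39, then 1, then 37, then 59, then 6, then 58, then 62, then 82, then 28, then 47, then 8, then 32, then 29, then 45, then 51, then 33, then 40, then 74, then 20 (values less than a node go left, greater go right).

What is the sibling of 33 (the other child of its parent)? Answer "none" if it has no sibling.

Insert 39: tree is empty, so 39 becomes the root.
Insert 1: 1 < 39 → go left. Place as left child of 39.
Insert 37: 37 < 39 → go left; 37 > 1 → go right. Place as right child of 1.
Insert 59: 59 > 39 → go right. Place as right child of 39.
Insert 6: 6 < 39 → go left; 6 > 1 → go right; 6 < 37 → go left. Place as left child of 37.
Insert 58: 58 > 39 → go right; 58 < 59 → go left. Place as left child of 59.
Insert 62: 62 > 39 → go right; 62 > 59 → go right. Place as right child of 59.
Insert 82: 82 > 39 → go right; 82 > 59 → go right; 82 > 62 → go right. Place as right child of 62.
Insert 28: 28 < 39 → go left; 28 > 1 → go right; 28 < 37 → go left; 28 > 6 → go right. Place as right child of 6.
Insert 47: 47 > 39 → go right; 47 < 59 → go left; 47 < 58 → go left. Place as left child of 58.
Insert 8: 8 < 39 → go left; 8 > 1 → go right; 8 < 37 → go left; 8 > 6 → go right; 8 < 28 → go left. Place as left child of 28.
Insert 32: 32 < 39 → go left; 32 > 1 → go right; 32 < 37 → go left; 32 > 6 → go right; 32 > 28 → go right. Place as right child of 28.
Insert 29: 29 < 39 → go left; 29 > 1 → go right; 29 < 37 → go left; 29 > 6 → go right; 29 > 28 → go right; 29 < 32 → go left. Place as left child of 32.
Insert 45: 45 > 39 → go right; 45 < 59 → go left; 45 < 58 → go left; 45 < 47 → go left. Place as left child of 47.
Insert 51: 51 > 39 → go right; 51 < 59 → go left; 51 < 58 → go left; 51 > 47 → go right. Place as right child of 47.
Insert 33: 33 < 39 → go left; 33 > 1 → go right; 33 < 37 → go left; 33 > 6 → go right; 33 > 28 → go right; 33 > 32 → go right. Place as right child of 32.
Insert 40: 40 > 39 → go right; 40 < 59 → go left; 40 < 58 → go left; 40 < 47 → go left; 40 < 45 → go left. Place as left child of 45.
Insert 74: 74 > 39 → go right; 74 > 59 → go right; 74 > 62 → go right; 74 < 82 → go left. Place as left child of 82.
Insert 20: 20 < 39 → go left; 20 > 1 → go right; 20 < 37 → go left; 20 > 6 → go right; 20 < 28 → go left; 20 > 8 → go right. Place as right child of 8.

33's parent is 32; the other child of 32 is 29.

29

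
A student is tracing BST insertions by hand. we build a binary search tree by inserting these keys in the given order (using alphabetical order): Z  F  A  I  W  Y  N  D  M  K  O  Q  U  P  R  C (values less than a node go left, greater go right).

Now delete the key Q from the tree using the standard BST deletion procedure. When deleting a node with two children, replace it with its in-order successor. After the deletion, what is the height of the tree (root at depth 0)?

Resulting structure (node: left, right):
  Z: L=F, R=–
  F: L=A, R=I
  A: L=–, R=D
  I: L=–, R=W
  W: L=N, R=Y
  Y: L=–, R=–
  N: L=M, R=O
  D: L=C, R=–
  M: L=K, R=–
  K: L=–, R=–
  O: L=–, R=Q
  Q: L=P, R=U
  U: L=R, R=–
  P: L=–, R=–
  R: L=–, R=–
  C: L=–, R=–

Delete Q (two children — replace with in-order successor).
After deletion, deepest node is U at depth 7.

7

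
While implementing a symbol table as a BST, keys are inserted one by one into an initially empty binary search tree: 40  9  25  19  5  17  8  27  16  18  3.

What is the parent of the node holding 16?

17

Resulting structure (node: left, right):
  40: L=9, R=–
  9: L=5, R=25
  25: L=19, R=27
  19: L=17, R=–
  5: L=3, R=8
  17: L=16, R=18
  8: L=–, R=–
  27: L=–, R=–
  16: L=–, R=–
  18: L=–, R=–
  3: L=–, R=–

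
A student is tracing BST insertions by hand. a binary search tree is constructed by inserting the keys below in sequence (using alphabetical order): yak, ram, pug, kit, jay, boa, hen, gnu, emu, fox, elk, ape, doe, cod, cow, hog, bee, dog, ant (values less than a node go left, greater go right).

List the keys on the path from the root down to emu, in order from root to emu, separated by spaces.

yak ram pug kit jay boa hen gnu emu

Insert yak: tree is empty, so yak becomes the root.
Insert ram: ram < yak → go left. Place as left child of yak.
Insert pug: pug < yak → go left; pug < ram → go left. Place as left child of ram.
Insert kit: kit < yak → go left; kit < ram → go left; kit < pug → go left. Place as left child of pug.
Insert jay: jay < yak → go left; jay < ram → go left; jay < pug → go left; jay < kit → go left. Place as left child of kit.
Insert boa: boa < yak → go left; boa < ram → go left; boa < pug → go left; boa < kit → go left; boa < jay → go left. Place as left child of jay.
Insert hen: hen < yak → go left; hen < ram → go left; hen < pug → go left; hen < kit → go left; hen < jay → go left; hen > boa → go right. Place as right child of boa.
Insert gnu: gnu < yak → go left; gnu < ram → go left; gnu < pug → go left; gnu < kit → go left; gnu < jay → go left; gnu > boa → go right; gnu < hen → go left. Place as left child of hen.
Insert emu: emu < yak → go left; emu < ram → go left; emu < pug → go left; emu < kit → go left; emu < jay → go left; emu > boa → go right; emu < hen → go left; emu < gnu → go left. Place as left child of gnu.
Insert fox: fox < yak → go left; fox < ram → go left; fox < pug → go left; fox < kit → go left; fox < jay → go left; fox > boa → go right; fox < hen → go left; fox < gnu → go left; fox > emu → go right. Place as right child of emu.
Insert elk: elk < yak → go left; elk < ram → go left; elk < pug → go left; elk < kit → go left; elk < jay → go left; elk > boa → go right; elk < hen → go left; elk < gnu → go left; elk < emu → go left. Place as left child of emu.
Insert ape: ape < yak → go left; ape < ram → go left; ape < pug → go left; ape < kit → go left; ape < jay → go left; ape < boa → go left. Place as left child of boa.
Insert doe: doe < yak → go left; doe < ram → go left; doe < pug → go left; doe < kit → go left; doe < jay → go left; doe > boa → go right; doe < hen → go left; doe < gnu → go left; doe < emu → go left; doe < elk → go left. Place as left child of elk.
Insert cod: cod < yak → go left; cod < ram → go left; cod < pug → go left; cod < kit → go left; cod < jay → go left; cod > boa → go right; cod < hen → go left; cod < gnu → go left; cod < emu → go left; cod < elk → go left; cod < doe → go left. Place as left child of doe.
Insert cow: cow < yak → go left; cow < ram → go left; cow < pug → go left; cow < kit → go left; cow < jay → go left; cow > boa → go right; cow < hen → go left; cow < gnu → go left; cow < emu → go left; cow < elk → go left; cow < doe → go left; cow > cod → go right. Place as right child of cod.
Insert hog: hog < yak → go left; hog < ram → go left; hog < pug → go left; hog < kit → go left; hog < jay → go left; hog > boa → go right; hog > hen → go right. Place as right child of hen.
Insert bee: bee < yak → go left; bee < ram → go left; bee < pug → go left; bee < kit → go left; bee < jay → go left; bee < boa → go left; bee > ape → go right. Place as right child of ape.
Insert dog: dog < yak → go left; dog < ram → go left; dog < pug → go left; dog < kit → go left; dog < jay → go left; dog > boa → go right; dog < hen → go left; dog < gnu → go left; dog < emu → go left; dog < elk → go left; dog > doe → go right. Place as right child of doe.
Insert ant: ant < yak → go left; ant < ram → go left; ant < pug → go left; ant < kit → go left; ant < jay → go left; ant < boa → go left; ant < ape → go left. Place as left child of ape.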